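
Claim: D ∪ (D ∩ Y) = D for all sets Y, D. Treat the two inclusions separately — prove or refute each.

The two sets are equal.

(⟸) Let x ∈ D. Then either x ∈ D and x ∉ Y; or x ∈ Y ∩ D. In each case x ∈ D ∪ (D ∩ Y), so D ⊆ D ∪ (D ∩ Y).

(⟹) Let x ∈ D ∪ (D ∩ Y). Then either x ∈ D and x ∉ Y; or x ∈ Y ∩ D. In each case x ∈ D, so D ∪ (D ∩ Y) ⊆ D.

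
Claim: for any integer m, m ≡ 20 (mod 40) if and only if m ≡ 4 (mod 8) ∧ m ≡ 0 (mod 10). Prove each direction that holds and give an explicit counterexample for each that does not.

(←) If m ≡ 4 (mod 8) and m ≡ 0 (mod 10), then by the Chinese remainder theorem m ≡ 20 (mod 40). This is exactly m ≡ 20 (mod 40).

(→) Suppose m ≡ 20 (mod 40); write m = 40j + 20. Since 8 ∣ 40, reducing mod 8 gives m ≡ 20 ≡ 4 (mod 8); since 10 ∣ 40, reducing mod 10 gives m ≡ 20 ≡ 0 (mod 10).

The biconditional holds.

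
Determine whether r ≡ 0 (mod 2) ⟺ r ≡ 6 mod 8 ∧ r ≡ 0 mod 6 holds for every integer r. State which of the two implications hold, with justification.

(⟹) This fails: r = 0 gives 0 ≡ 0 (mod 2) but 0 ≡ 0 (mod 8), so the conjunction on the right does not hold.

(⟸) Conversely, if r ≡ 6 (mod 8) and r ≡ 0 (mod 6), then by the Chinese remainder theorem r ≡ 6 (mod 24). Since 6 ≡ 0 (mod 2) and 2 ∣ 24, we get r ≡ 0 (mod 2).

The forward direction fails; the converse holds.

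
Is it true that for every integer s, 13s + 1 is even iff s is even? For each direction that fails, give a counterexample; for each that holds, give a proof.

[⇒] This fails: s = 3 gives 13s + 1 = 40, which is even, but 3 is odd, not even.

[⇐] This also fails: s = 0 is even, but 13s + 1 = 1 is odd, not even.

Both directions fail.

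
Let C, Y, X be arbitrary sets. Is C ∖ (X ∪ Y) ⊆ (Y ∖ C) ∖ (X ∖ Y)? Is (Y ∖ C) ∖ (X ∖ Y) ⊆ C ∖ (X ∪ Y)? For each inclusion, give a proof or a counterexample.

(⊆) fails and (⊇) fails.

Forward inclusion. This inclusion fails. Take C = {1}, Y = ∅, X = ∅; then 1 ∈ C ∖ (X ∪ Y) but 1 ∉ (Y ∖ C) ∖ (X ∖ Y).

Reverse inclusion. This inclusion fails. Take C = ∅, Y = {1}, X = ∅; then 1 ∈ (Y ∖ C) ∖ (X ∖ Y) but 1 ∉ C ∖ (X ∪ Y).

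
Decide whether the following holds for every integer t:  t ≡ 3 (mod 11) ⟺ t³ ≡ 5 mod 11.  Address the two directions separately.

(⇒) Suppose t ≡ 3 (mod 11). Write t = 11j + 3. Then (11j + 3)³ = 1331j³ + 1089j² + 297j + 27 = 11(121j³ + 99j² + 27j + 2) + 5, so t³ ≡ 5 (mod 11).

(⇐) Conversely, suppose t³ ≡ 5 (mod 11). The only residue r in {0, …, 10} with r³ ≡ 5 (mod 11) is r = 3, so t ≡ 3 (mod 11).

The biconditional holds.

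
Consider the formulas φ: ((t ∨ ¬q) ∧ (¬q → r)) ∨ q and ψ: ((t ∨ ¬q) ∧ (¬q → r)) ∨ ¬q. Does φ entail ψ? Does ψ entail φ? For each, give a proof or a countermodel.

(⇒) fails and (⇐) fails.

Forward direction. This fails. Under t = F, q = T, r = F, the left side is true but the right side is false.

Converse. This fails. Under t = F, q = F, r = F, the left side is false but the right side is true.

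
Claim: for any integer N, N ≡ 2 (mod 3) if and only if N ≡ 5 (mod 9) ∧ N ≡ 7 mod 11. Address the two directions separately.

Not equivalent: only (⇐) holds.

(⟹) This fails: N = 2 gives 2 ≡ 2 (mod 3) but 2 ≡ 2 (mod 9), so the conjunction on the right does not hold.

(⟸) Conversely, if N ≡ 5 (mod 9) and N ≡ 7 (mod 11), then by the Chinese remainder theorem N ≡ 95 (mod 99). Since 95 ≡ 2 (mod 3) and 3 ∣ 99, we get N ≡ 2 (mod 3).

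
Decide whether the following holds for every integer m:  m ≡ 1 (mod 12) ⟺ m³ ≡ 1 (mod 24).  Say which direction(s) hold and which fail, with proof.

Converse. The residues r modulo 24 with r³ ≡ 1 (mod 24) are exactly {1}, and each is ≡ 1 (mod 12).

Forward direction. This fails: take m = 13. Then 13 ≡ 1 (mod 12), but 13³ = 2197 ≡ 13 (mod 24), not 1.

Only the reverse direction holds.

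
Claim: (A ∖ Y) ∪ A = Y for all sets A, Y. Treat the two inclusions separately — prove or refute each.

Both inclusions fail.

Forward inclusion. This inclusion fails. Take A = {1}, Y = ∅; then 1 ∈ (A ∖ Y) ∪ A but 1 ∉ Y.

Reverse inclusion. This inclusion fails. Take A = ∅, Y = {1}; then 1 ∈ Y but 1 ∉ (A ∖ Y) ∪ A.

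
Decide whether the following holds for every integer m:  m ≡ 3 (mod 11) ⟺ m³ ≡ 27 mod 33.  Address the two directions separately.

(⟸) The residues r modulo 33 with r³ ≡ 27 (mod 33) are exactly {3}, and each is ≡ 3 (mod 11).

(⟹) This fails: take m = 14. Then 14 ≡ 3 (mod 11), but 14³ = 2744 ≡ 5 (mod 33), not 27.

The forward direction fails; the converse holds.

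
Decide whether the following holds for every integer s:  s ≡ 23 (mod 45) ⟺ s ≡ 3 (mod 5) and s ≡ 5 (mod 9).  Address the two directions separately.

[⇒] Suppose s ≡ 23 (mod 45); write s = 45j + 23. Since 5 ∣ 45, reducing mod 5 gives s ≡ 23 ≡ 3 (mod 5); since 9 ∣ 45, reducing mod 9 gives s ≡ 23 ≡ 5 (mod 9).

[⇐] Conversely, if s ≡ 3 (mod 5) and s ≡ 5 (mod 9), then by the Chinese remainder theorem s ≡ 23 (mod 45). This is exactly s ≡ 23 (mod 45).

Equivalent; both directions hold.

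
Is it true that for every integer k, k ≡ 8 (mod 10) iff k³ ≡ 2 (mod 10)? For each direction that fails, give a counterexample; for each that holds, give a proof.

Both directions hold; the statement is true.

(⟸) Suppose k³ ≡ 2 (mod 10). The only residue r in {0, …, 9} with r³ ≡ 2 (mod 10) is r = 8, so k ≡ 8 (mod 10).

(⟹) Suppose k ≡ 8 (mod 10). Write k = 10j + 8. Then (10j + 8)³ = 1000j³ + 2400j² + 1920j + 512 = 10(100j³ + 240j² + 192j + 51) + 2, so k³ ≡ 2 (mod 10).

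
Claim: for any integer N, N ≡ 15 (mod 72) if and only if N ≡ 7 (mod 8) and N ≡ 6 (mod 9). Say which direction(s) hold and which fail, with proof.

The biconditional holds.

(←) If N ≡ 7 (mod 8) and N ≡ 6 (mod 9), then by the Chinese remainder theorem N ≡ 15 (mod 72). This is exactly N ≡ 15 (mod 72).

(→) Suppose N ≡ 15 (mod 72); write N = 72j + 15. Since 8 ∣ 72, reducing mod 8 gives N ≡ 15 ≡ 7 (mod 8); since 9 ∣ 72, reducing mod 9 gives N ≡ 15 ≡ 6 (mod 9).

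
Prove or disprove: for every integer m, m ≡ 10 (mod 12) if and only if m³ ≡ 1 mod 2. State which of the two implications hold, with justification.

[⇒] This fails: take m = 10. Then 10 ≡ 10 (mod 12), but 10³ = 1000 ≡ 0 (mod 2), not 1.

[⇐] This fails: take m = 1. Then 1³ = 1 ≡ 1 (mod 2), yet 1 ≡ 1 (mod 12), not 10.

Neither implication holds.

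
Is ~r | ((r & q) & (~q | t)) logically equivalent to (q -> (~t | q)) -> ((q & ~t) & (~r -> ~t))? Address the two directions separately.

(⇒) fails and (⇐) fails.

(⇒) This fails. Under q = F, t = F, r = F, the left side is true but the right side is false.

(⇐) This fails. Under q = T, t = F, r = T, the left side is false but the right side is true.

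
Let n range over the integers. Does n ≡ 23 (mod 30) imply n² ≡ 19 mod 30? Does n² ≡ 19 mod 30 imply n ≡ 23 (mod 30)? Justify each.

Only the forward direction holds.

[⇒] Suppose n ≡ 23 (mod 30). Write n = 30j + 23. Then (30j + 23)² = 900j² + 1380j + 529 = 30(30j² + 46j + 17) + 19, so n² ≡ 19 (mod 30).

[⇐] This fails: take n = 7. Then 7² = 49 ≡ 19 (mod 30), yet 7 ≡ 7 (mod 30), not 23.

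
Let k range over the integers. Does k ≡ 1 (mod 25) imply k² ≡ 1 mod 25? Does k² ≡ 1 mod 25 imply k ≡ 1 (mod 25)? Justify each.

(⇒) holds; (⇐) fails.

(→) Suppose k ≡ 1 (mod 25). Write k = 25j + 1. Then (25j + 1)² = 625j² + 50j + 1 = 25(25j² + 2j) + 1, so k² ≡ 1 (mod 25).

(←) This fails: take k = 24. Then 24² = 576 ≡ 1 (mod 25), yet 24 ≡ 24 (mod 25), not 1.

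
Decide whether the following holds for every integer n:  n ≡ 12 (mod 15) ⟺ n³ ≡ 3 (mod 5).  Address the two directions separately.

Not equivalent: only (⇒) holds.

(→) Suppose n ≡ 12 (mod 15). Then n³ ≡ 12³ = 1728 (mod 15), and since 5 ∣ 15, also n³ ≡ 3 (mod 5).

(←) This fails: take n = 2. Then 2³ = 8 ≡ 3 (mod 5), yet 2 ≡ 2 (mod 15), not 12.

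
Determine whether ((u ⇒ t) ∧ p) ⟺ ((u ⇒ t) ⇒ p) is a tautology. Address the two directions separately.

Not equivalent: only (⇒) holds.

(→) Assume the antecedent. If t is true, the antecedent forces (t = T, u = F, p = T) or (t = T, u = T, p = T), and (u ⇒ t) ⇒ p holds there. If t is false, the antecedent forces (t = F, u = F, p = T), and (u ⇒ t) ⇒ p holds there. Either way (u ⇒ t) ⇒ p holds.

(←) This fails. Under t = F, u = T, p = F, the left side is false but the right side is true.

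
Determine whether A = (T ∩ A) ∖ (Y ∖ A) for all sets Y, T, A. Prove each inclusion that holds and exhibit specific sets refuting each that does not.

(⊆) fails; (⊇) holds.

Reverse inclusion. Let x ∈ (T ∩ A) ∖ (Y ∖ A). Then either x ∈ T ∩ A and x ∉ Y; or x ∈ Y ∩ T ∩ A. In each case x ∈ A, so (T ∩ A) ∖ (Y ∖ A) ⊆ A.

Forward inclusion. This inclusion fails. Take Y = ∅, T = ∅, A = {1}; then 1 ∈ A but 1 ∉ (T ∩ A) ∖ (Y ∖ A).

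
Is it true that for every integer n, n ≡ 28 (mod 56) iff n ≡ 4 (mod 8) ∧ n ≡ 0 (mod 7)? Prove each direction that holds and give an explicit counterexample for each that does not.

Converse. If n ≡ 4 (mod 8) and n ≡ 0 (mod 7), then by the Chinese remainder theorem n ≡ 28 (mod 56). This is exactly n ≡ 28 (mod 56).

Forward direction. Suppose n ≡ 28 (mod 56); write n = 56j + 28. Since 8 ∣ 56, reducing mod 8 gives n ≡ 28 ≡ 4 (mod 8); since 7 ∣ 56, reducing mod 7 gives n ≡ 28 ≡ 0 (mod 7).

Both directions hold; the statement is true.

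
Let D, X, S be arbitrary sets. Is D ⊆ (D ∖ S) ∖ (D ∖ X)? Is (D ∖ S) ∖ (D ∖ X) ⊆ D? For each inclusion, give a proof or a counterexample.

(⊆) fails; (⊇) holds.

(⟹) This inclusion fails. Take D = {1}, X = ∅, S = ∅; then 1 ∈ D but 1 ∉ (D ∖ S) ∖ (D ∖ X).

(⟸) Let x ∈ (D ∖ S) ∖ (D ∖ X). Then x ∈ D ∩ X and x ∉ S, from which x ∈ D.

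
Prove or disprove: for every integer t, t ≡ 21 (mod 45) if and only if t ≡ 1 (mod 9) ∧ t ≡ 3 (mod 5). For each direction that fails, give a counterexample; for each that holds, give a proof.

Both directions fail.

(⟹) This fails: t = 21 gives 21 ≡ 21 (mod 45) but 21 ≡ 3 (mod 9), so the conjunction on the right does not hold.

(⟸) This fails: t = 28 satisfies both congruences on the right (28 ≡ 1 mod 9 and 28 ≡ 3 mod 5) yet 28 ≡ 28 (mod 45), not 21.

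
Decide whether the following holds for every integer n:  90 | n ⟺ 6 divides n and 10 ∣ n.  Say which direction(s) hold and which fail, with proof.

[⇐] This fails: take n = 30. Both 6 ∣ 30 and 10 ∣ 30, yet 30 is not a multiple of 90 (since 30 = 0·90 + 30), so 90 ∤ 30.

[⇒] If 90 ∣ n, write n = 90q. Since 90 = 15·6, n = 6·(15q), so 6 ∣ n; and since 90 = 9·10, n = 10·(9q), so 10 ∣ n.

Only the forward implication holds.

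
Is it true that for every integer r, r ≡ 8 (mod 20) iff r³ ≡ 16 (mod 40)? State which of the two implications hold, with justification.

Neither direction holds.

Forward direction. This fails: take r = 8. Then 8 ≡ 8 (mod 20), but 8³ = 512 ≡ 32 (mod 40), not 16.

Converse. This fails: take r = 6. Then 6³ = 216 ≡ 16 (mod 40), yet 6 ≡ 6 (mod 20), not 8.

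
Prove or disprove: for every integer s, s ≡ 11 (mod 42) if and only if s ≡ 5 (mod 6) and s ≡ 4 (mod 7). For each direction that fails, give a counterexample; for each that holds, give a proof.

Forward direction. Suppose s ≡ 11 (mod 42); write s = 42j + 11. Since 6 ∣ 42, reducing mod 6 gives s ≡ 11 ≡ 5 (mod 6); since 7 ∣ 42, reducing mod 7 gives s ≡ 11 ≡ 4 (mod 7).

Converse. If s ≡ 5 (mod 6) and s ≡ 4 (mod 7), then by the Chinese remainder theorem s ≡ 11 (mod 42). This is exactly s ≡ 11 (mod 42).

Both directions hold.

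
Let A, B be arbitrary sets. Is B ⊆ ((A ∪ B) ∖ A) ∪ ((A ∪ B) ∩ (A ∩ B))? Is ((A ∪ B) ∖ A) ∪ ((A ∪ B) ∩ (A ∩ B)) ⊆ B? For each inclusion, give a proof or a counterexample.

The two sets are equal.

Reverse inclusion. Let x ∈ ((A ∪ B) ∖ A) ∪ ((A ∪ B) ∩ (A ∩ B)). Then either x ∈ B and x ∉ A; or x ∈ A ∩ B. In each case x ∈ B, so ((A ∪ B) ∖ A) ∪ ((A ∪ B) ∩ (A ∩ B)) ⊆ B.

Forward inclusion. Let x ∈ B. Then either x ∈ B and x ∉ A; or x ∈ A ∩ B. In each case x ∈ ((A ∪ B) ∖ A) ∪ ((A ∪ B) ∩ (A ∩ B)), so B ⊆ ((A ∪ B) ∖ A) ∪ ((A ∪ B) ∩ (A ∩ B)).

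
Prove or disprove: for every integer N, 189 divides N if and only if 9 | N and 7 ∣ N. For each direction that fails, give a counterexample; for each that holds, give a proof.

(⟸) This fails: take N = 63. Both 9 ∣ 63 and 7 ∣ 63, yet 63 is not a multiple of 189 (since 63 = 0·189 + 63), so 189 ∤ 63.

(⟹) If 189 ∣ N, write N = 189q. Since 189 = 21·9, N = 9·(21q), so 9 ∣ N; and since 189 = 27·7, N = 7·(27q), so 7 ∣ N.

(⇒) holds; (⇐) fails.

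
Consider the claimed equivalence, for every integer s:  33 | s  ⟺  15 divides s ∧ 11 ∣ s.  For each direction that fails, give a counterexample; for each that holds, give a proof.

(←) Suppose 15 ∣ s and 11 ∣ s. Any common multiple of 15 and 11 is a multiple of their lcm; here gcd(15, 11) = 1, so lcm(15, 11) = 15·11 = 165, so 165 ∣ s. Since 33 ∣ 165, it follows that 33 ∣ s.

(→) This fails: take s = 33. Certainly 33 ∣ 33, but 15 ∤ 33.

Not equivalent: only (⇐) holds.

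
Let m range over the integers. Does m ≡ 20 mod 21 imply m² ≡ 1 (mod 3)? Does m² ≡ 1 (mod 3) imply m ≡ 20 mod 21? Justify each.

(→) Suppose m ≡ 20 (mod 21). Then m² ≡ 20² = 400 (mod 21), and since 3 ∣ 21, also m² ≡ 1 (mod 3).

(←) This fails: take m = 1. Then 1² = 1 ≡ 1 (mod 3), yet 1 ≡ 1 (mod 21), not 20.

(⇒) holds; (⇐) fails.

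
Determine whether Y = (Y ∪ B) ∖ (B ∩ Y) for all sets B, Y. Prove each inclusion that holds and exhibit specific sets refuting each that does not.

(⊆) This inclusion fails. Take B = {1}, Y = {1}; then 1 ∈ Y but 1 ∉ (Y ∪ B) ∖ (B ∩ Y).

(⊇) This inclusion fails. Take B = {1}, Y = ∅; then 1 ∈ (Y ∪ B) ∖ (B ∩ Y) but 1 ∉ Y.

Neither inclusion holds.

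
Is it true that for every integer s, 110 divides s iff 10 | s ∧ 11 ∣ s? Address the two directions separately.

Equivalent; both directions hold.

(⇒) If 110 ∣ s, write s = 110q. Since 110 = 11·10, s = 10·(11q), so 10 ∣ s; and since 110 = 10·11, s = 11·(10q), so 11 ∣ s.

(⇐) Suppose 10 ∣ s and 11 ∣ s. Any common multiple of 10 and 11 is a multiple of their lcm; here gcd(10, 11) = 1, so lcm(10, 11) = 10·11 = 110, so 110 ∣ s.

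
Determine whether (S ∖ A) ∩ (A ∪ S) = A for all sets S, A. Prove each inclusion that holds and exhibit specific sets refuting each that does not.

(⊆) This inclusion fails. Take S = {1}, A = ∅; then 1 ∈ (S ∖ A) ∩ (A ∪ S) but 1 ∉ A.

(⊇) This inclusion fails. Take S = ∅, A = {1}; then 1 ∈ A but 1 ∉ (S ∖ A) ∩ (A ∪ S).

(⊆) fails and (⊇) fails.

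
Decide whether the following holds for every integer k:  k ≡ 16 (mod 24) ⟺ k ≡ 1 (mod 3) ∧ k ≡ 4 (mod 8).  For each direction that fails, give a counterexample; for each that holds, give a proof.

(⇒) fails and (⇐) fails.

(⟹) This fails: k = 16 gives 16 ≡ 16 (mod 24) but 16 ≡ 0 (mod 8), so the conjunction on the right does not hold.

(⟸) This fails: k = 4 satisfies both congruences on the right (4 ≡ 1 mod 3 and 4 ≡ 4 mod 8) yet 4 ≡ 4 (mod 24), not 16.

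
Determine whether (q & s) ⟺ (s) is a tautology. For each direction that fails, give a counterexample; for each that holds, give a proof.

(→) Assume the antecedent. If q is true, the antecedent forces (q = T, s = T), and s holds there. If q is false, the antecedent cannot hold. Either way s holds.

(←) This fails. Under q = F, s = T, the left side is false but the right side is true.

Not equivalent: only (⇒) holds.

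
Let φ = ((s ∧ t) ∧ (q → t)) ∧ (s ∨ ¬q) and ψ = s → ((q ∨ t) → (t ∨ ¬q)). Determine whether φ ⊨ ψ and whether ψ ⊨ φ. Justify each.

(→) Assume the antecedent. If q is true, the antecedent forces (q = T, s = T, t = T), and s → ((q ∨ t) → (t ∨ ¬q)) holds there. If q is false, s → ((q ∨ t) → (t ∨ ¬q)) reduces to true regardless of the other variables. Either way s → ((q ∨ t) → (t ∨ ¬q)) holds.

(←) This fails. Under q = F, s = F, t = F, the left side is false but the right side is true.

(⇒) holds; (⇐) fails.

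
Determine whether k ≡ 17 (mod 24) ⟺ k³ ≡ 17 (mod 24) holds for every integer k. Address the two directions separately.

Both directions hold; the statement is true.

(⇐) Suppose k³ ≡ 17 (mod 24). The only residue r in {0, …, 23} with r³ ≡ 17 (mod 24) is r = 17, so k ≡ 17 (mod 24).

(⇒) Suppose k ≡ 17 (mod 24). Write k = 24j + 17. Then (24j + 17)³ = 13824j³ + 29376j² + 20808j + 4913 = 24(576j³ + 1224j² + 867j + 204) + 17, so k³ ≡ 17 (mod 24).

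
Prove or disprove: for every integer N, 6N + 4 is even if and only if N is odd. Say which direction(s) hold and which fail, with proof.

Forward direction. This fails: take N = 0. Then 6N + 4 = 4, which is even, yet N = 0 is even, not odd.

Converse. Suppose N is odd. Since 6 is even, 6N is even for every N, so 6N + 4 has the same parity as 4, which is even. Hence 6N + 4 is even.

The forward direction fails; the converse holds.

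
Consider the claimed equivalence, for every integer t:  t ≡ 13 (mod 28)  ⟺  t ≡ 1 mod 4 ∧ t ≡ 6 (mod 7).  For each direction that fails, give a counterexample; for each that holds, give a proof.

[⇒] Suppose t ≡ 13 (mod 28); write t = 28j + 13. Since 4 ∣ 28, reducing mod 4 gives t ≡ 13 ≡ 1 (mod 4); since 7 ∣ 28, reducing mod 7 gives t ≡ 13 ≡ 6 (mod 7).

[⇐] Conversely, if t ≡ 1 (mod 4) and t ≡ 6 (mod 7), then by the Chinese remainder theorem t ≡ 13 (mod 28). This is exactly t ≡ 13 (mod 28).

Both directions hold; the statement is true.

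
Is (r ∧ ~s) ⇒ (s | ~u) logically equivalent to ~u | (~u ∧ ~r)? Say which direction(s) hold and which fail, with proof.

The forward direction fails; the converse holds.

(⇒) This fails. Under r = F, s = F, u = T, the left side is true but the right side is false.

(⇐) Assume the antecedent. If r is true, the antecedent forces (r = T, s = F, u = F) or (r = T, s = T, u = F), and (r ∧ ~s) ⇒ (s | ~u) holds there. If r is false, (r ∧ ~s) ⇒ (s | ~u) reduces to true regardless of the other variables. Either way (r ∧ ~s) ⇒ (s | ~u) holds.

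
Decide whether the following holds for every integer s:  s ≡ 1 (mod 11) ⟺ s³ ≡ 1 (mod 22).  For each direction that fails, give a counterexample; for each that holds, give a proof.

The forward direction fails; the converse holds.

(→) This fails: take s = 12. Then 12 ≡ 1 (mod 11), but 12³ = 1728 ≡ 12 (mod 22), not 1.

(←) Conversely, the residues r modulo 22 with r³ ≡ 1 (mod 22) are exactly {1}, and each is ≡ 1 (mod 11).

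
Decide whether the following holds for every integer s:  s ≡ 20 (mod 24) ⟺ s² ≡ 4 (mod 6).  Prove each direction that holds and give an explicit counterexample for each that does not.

Not equivalent: only (⇒) holds.

(→) Suppose s ≡ 20 (mod 24). Then s² ≡ 20² = 400 (mod 24), and since 6 ∣ 24, also s² ≡ 4 (mod 6).

(←) This fails: take s = 2. Then 2² = 4 ≡ 4 (mod 6), yet 2 ≡ 2 (mod 24), not 20.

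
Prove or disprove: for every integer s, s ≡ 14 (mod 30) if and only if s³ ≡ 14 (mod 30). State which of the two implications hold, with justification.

Both directions hold; the statement is true.

(⇐) Suppose s³ ≡ 14 (mod 30). The only residue r in {0, …, 29} with r³ ≡ 14 (mod 30) is r = 14, so s ≡ 14 (mod 30).

(⇒) Suppose s ≡ 14 (mod 30). Write s = 30j + 14. Then (30j + 14)³ = 27000j³ + 37800j² + 17640j + 2744 = 30(900j³ + 1260j² + 588j + 91) + 14, so s³ ≡ 14 (mod 30).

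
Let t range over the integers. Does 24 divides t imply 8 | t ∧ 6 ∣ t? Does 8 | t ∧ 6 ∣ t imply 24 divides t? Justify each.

[⇒] If 24 ∣ t, write t = 24q. Since 24 = 3·8, t = 8·(3q), so 8 ∣ t; and since 24 = 4·6, t = 6·(4q), so 6 ∣ t.

[⇐] Suppose 8 ∣ t and 6 ∣ t. Any common multiple of 8 and 6 is a multiple of their lcm; here lcm(8, 6) = 8·6/gcd(8, 6) = 48/2 = 24, so 24 ∣ t.

The biconditional holds.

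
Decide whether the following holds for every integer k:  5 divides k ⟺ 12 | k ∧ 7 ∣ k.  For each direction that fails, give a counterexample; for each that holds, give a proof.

(⇒) This fails: take k = 5. Certainly 5 ∣ 5, but 12 ∤ 5.

(⇐) This fails: take k = 84. Both 12 ∣ 84 and 7 ∣ 84, yet 84 is not a multiple of 5 (since 84 = 16·5 + 4), so 5 ∤ 84.

Both directions fail.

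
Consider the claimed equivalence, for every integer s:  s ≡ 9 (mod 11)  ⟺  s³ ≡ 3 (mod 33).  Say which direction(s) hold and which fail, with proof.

[⇐] The residues r modulo 33 with r³ ≡ 3 (mod 33) are exactly {9}, and each is ≡ 9 (mod 11).

[⇒] This fails: take s = 20. Then 20 ≡ 9 (mod 11), but 20³ = 8000 ≡ 14 (mod 33), not 3.

The forward direction fails; the converse holds.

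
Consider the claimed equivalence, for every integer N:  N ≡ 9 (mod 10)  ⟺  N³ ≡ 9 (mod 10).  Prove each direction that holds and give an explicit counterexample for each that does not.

Forward direction. Suppose N ≡ 9 (mod 10). Write N = 10j + 9. Then (10j + 9)³ = 1000j³ + 2700j² + 2430j + 729 = 10(100j³ + 270j² + 243j + 72) + 9, so N³ ≡ 9 (mod 10).

Converse. For the converse, argue contrapositively. If N ≢ 9 (mod 10), then N is congruent to one of 0, 1, 2, 3, 4, 5, 6, 7, 8 modulo 10, and these give N³ ≡ 0, 1, 8, 7, 4, 5, 6, 3, 2 respectively — never 9.

Both implications hold.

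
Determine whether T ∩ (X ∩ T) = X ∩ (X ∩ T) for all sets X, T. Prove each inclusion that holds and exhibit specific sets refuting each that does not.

Both inclusions hold; the sets are equal.

(⟹) Let x ∈ T ∩ (X ∩ T). Then x ∈ X ∩ T, from which x ∈ X ∩ (X ∩ T).

(⟸) Let x ∈ X ∩ (X ∩ T). Then x ∈ X ∩ T, from which x ∈ T ∩ (X ∩ T).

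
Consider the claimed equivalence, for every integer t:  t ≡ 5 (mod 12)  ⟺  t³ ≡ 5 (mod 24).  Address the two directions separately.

(→) This fails: take t = 17. Then 17 ≡ 5 (mod 12), but 17³ = 4913 ≡ 17 (mod 24), not 5.

(←) Conversely, the residues r modulo 24 with r³ ≡ 5 (mod 24) are exactly {5}, and each is ≡ 5 (mod 12).

(⇒) fails; (⇐) holds.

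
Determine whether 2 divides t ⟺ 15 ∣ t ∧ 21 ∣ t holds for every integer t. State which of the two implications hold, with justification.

Forward direction. This fails: take t = 2. Certainly 2 ∣ 2, but 15 ∤ 2.

Converse. This fails: take t = 105. Both 15 ∣ 105 and 21 ∣ 105, yet 105 is not a multiple of 2 (since 105 = 52·2 + 1), so 2 ∤ 105.

Both directions fail.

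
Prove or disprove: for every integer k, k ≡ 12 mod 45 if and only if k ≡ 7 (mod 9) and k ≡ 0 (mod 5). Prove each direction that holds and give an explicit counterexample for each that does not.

(→) This fails: k = 12 gives 12 ≡ 12 (mod 45) but 12 ≡ 3 (mod 9), so the conjunction on the right does not hold.

(←) This fails: k = 25 satisfies both congruences on the right (25 ≡ 7 mod 9 and 25 ≡ 0 mod 5) yet 25 ≡ 25 (mod 45), not 12.

Neither direction holds.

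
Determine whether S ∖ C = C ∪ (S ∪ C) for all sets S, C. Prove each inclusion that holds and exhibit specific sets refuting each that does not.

(⊆) holds; (⊇) fails.

Forward inclusion. Let x ∈ S ∖ C. Then x ∈ S and x ∉ C, from which x ∈ C ∪ (S ∪ C).

Reverse inclusion. This inclusion fails. Take S = ∅, C = {1}; then 1 ∈ C ∪ (S ∪ C) but 1 ∉ S ∖ C.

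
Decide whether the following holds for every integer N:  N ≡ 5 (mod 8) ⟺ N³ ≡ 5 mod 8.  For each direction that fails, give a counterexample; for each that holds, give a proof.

The biconditional holds.

(⟹) Suppose N ≡ 5 (mod 8). Write N = 8j + 5. Then (8j + 5)³ = 512j³ + 960j² + 600j + 125 = 8(64j³ + 120j² + 75j + 15) + 5, so N³ ≡ 5 (mod 8).

(⟸) Conversely, suppose N³ ≡ 5 (mod 8). The only residue r in {0, …, 7} with r³ ≡ 5 (mod 8) is r = 5, so N ≡ 5 (mod 8).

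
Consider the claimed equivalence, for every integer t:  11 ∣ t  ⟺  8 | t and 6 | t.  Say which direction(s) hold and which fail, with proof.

Neither implication holds.

(→) This fails: take t = 11. Certainly 11 ∣ 11, but 8 ∤ 11.

(←) This fails: take t = 24. Both 8 ∣ 24 and 6 ∣ 24, yet 24 is not a multiple of 11 (since 24 = 2·11 + 2), so 11 ∤ 24.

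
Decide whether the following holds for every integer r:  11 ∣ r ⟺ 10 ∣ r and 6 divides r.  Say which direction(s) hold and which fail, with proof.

(⇒) This fails: take r = 11. Certainly 11 ∣ 11, but 10 ∤ 11.

(⇐) This fails: take r = 30. Both 10 ∣ 30 and 6 ∣ 30, yet 30 is not a multiple of 11 (since 30 = 2·11 + 8), so 11 ∤ 30.

Both directions fail.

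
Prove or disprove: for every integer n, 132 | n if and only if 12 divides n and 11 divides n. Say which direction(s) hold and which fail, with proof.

[⇒] If 132 ∣ n, write n = 132q. Since 132 = 11·12, n = 12·(11q), so 12 ∣ n; and since 132 = 12·11, n = 11·(12q), so 11 ∣ n.

[⇐] Suppose 12 ∣ n and 11 ∣ n. Any common multiple of 12 and 11 is a multiple of their lcm; here gcd(12, 11) = 1, so lcm(12, 11) = 12·11 = 132, so 132 ∣ n.

The biconditional holds.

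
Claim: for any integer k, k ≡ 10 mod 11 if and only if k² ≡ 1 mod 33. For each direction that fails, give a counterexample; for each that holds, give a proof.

Neither implication holds.

Forward direction. This fails: take k = 21. Then 21 ≡ 10 (mod 11), but 21² = 441 ≡ 12 (mod 33), not 1.

Converse. This fails: take k = 1. Then 1² = 1 ≡ 1 (mod 33), yet 1 ≡ 1 (mod 11), not 10.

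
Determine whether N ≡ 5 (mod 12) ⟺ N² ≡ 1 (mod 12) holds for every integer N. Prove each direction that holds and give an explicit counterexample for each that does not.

The forward direction holds; the converse fails.

[⇒] Suppose N ≡ 5 (mod 12). Write N = 12j + 5. Then (12j + 5)² = 144j² + 120j + 25 = 12(12j² + 10j + 2) + 1, so N² ≡ 1 (mod 12).

[⇐] This fails: take N = 1. Then 1² = 1 ≡ 1 (mod 12), yet 1 ≡ 1 (mod 12), not 5.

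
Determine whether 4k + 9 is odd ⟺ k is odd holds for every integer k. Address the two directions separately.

[⇒] This fails: take k = 2. Then 4k + 9 = 17, which is odd, yet k = 2 is even, not odd.

[⇐] Suppose k is odd. Since 4 is even, 4k is even for every k, so 4k + 9 has the same parity as 9, which is odd. Hence 4k + 9 is odd.

The forward direction fails; the converse holds.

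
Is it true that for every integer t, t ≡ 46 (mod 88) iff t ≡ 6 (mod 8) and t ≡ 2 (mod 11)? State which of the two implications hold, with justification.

Equivalent; both directions hold.

(←) If t ≡ 6 (mod 8) and t ≡ 2 (mod 11), then by the Chinese remainder theorem t ≡ 46 (mod 88). This is exactly t ≡ 46 (mod 88).

(→) Suppose t ≡ 46 (mod 88); write t = 88j + 46. Since 8 ∣ 88, reducing mod 8 gives t ≡ 46 ≡ 6 (mod 8); since 11 ∣ 88, reducing mod 11 gives t ≡ 46 ≡ 2 (mod 11).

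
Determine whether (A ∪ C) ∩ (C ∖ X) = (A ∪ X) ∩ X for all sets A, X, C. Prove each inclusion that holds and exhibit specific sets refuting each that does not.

(⟹) This inclusion fails. Take A = ∅, X = ∅, C = {1}; then 1 ∈ (A ∪ C) ∩ (C ∖ X) but 1 ∉ (A ∪ X) ∩ X.

(⟸) This inclusion fails. Take A = ∅, X = {1}, C = ∅; then 1 ∈ (A ∪ X) ∩ X but 1 ∉ (A ∪ C) ∩ (C ∖ X).

(⊆) fails and (⊇) fails.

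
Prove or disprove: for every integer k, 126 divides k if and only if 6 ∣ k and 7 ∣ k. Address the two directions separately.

Only the forward direction holds.

(⇒) If 126 ∣ k, write k = 126q. Since 126 = 21·6, k = 6·(21q), so 6 ∣ k; and since 126 = 18·7, k = 7·(18q), so 7 ∣ k.

(⇐) This fails: take k = 42. Both 6 ∣ 42 and 7 ∣ 42, yet 42 is not a multiple of 126 (since 42 = 0·126 + 42), so 126 ∤ 42.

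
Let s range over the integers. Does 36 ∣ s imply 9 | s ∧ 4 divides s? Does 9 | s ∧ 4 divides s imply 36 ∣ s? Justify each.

The biconditional holds.

(⇐) Suppose 9 ∣ s and 4 ∣ s. Any common multiple of 9 and 4 is a multiple of their lcm; here gcd(9, 4) = 1, so lcm(9, 4) = 9·4 = 36, so 36 ∣ s.

(⇒) If 36 ∣ s, write s = 36q. Since 36 = 4·9, s = 9·(4q), so 9 ∣ s; and since 36 = 9·4, s = 4·(9q), so 4 ∣ s.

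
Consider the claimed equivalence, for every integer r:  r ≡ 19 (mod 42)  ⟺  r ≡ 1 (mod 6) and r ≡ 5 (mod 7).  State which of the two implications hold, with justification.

Both directions hold; the statement is true.

(⇒) Suppose r ≡ 19 (mod 42); write r = 42j + 19. Since 6 ∣ 42, reducing mod 6 gives r ≡ 19 ≡ 1 (mod 6); since 7 ∣ 42, reducing mod 7 gives r ≡ 19 ≡ 5 (mod 7).

(⇐) Conversely, if r ≡ 1 (mod 6) and r ≡ 5 (mod 7), then by the Chinese remainder theorem r ≡ 19 (mod 42). This is exactly r ≡ 19 (mod 42).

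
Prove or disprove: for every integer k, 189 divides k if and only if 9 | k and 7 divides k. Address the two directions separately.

Only the forward implication holds.

Converse. This fails: take k = 63. Both 9 ∣ 63 and 7 ∣ 63, yet 63 is not a multiple of 189 (since 63 = 0·189 + 63), so 189 ∤ 63.

Forward direction. If 189 ∣ k, write k = 189q. Since 189 = 21·9, k = 9·(21q), so 9 ∣ k; and since 189 = 27·7, k = 7·(27q), so 7 ∣ k.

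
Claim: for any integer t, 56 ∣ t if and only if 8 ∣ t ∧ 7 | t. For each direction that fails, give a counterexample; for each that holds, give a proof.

The biconditional holds.

[⇐] Suppose 8 ∣ t and 7 ∣ t. Any common multiple of 8 and 7 is a multiple of their lcm; here gcd(8, 7) = 1, so lcm(8, 7) = 8·7 = 56, so 56 ∣ t.

[⇒] If 56 ∣ t, write t = 56q. Since 56 = 7·8, t = 8·(7q), so 8 ∣ t; and since 56 = 8·7, t = 7·(8q), so 7 ∣ t.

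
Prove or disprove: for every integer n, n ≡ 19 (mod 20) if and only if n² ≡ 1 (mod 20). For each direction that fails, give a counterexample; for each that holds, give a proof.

Only the forward implication holds.

(⟹) Suppose n ≡ 19 (mod 20). Write n = 20j + 19. Then (20j + 19)² = 400j² + 760j + 361 = 20(20j² + 38j + 18) + 1, so n² ≡ 1 (mod 20).

(⟸) This fails: take n = 1. Then 1² = 1 ≡ 1 (mod 20), yet 1 ≡ 1 (mod 20), not 19.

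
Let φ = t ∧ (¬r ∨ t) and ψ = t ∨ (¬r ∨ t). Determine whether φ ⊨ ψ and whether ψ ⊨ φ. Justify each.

[⇒] Assume the antecedent. If r is true, the antecedent forces (r = T, t = T), and t ∨ (¬r ∨ t) holds there. If r is false, t ∨ (¬r ∨ t) reduces to true regardless of the other variables. Either way t ∨ (¬r ∨ t) holds.

[⇐] This fails. Under r = F, t = F, the left side is false but the right side is true.

The forward direction holds; the converse fails.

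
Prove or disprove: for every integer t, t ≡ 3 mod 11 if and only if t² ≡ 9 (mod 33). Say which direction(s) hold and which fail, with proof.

Neither direction holds.

[⇒] This fails: take t = 14. Then 14 ≡ 3 (mod 11), but 14² = 196 ≡ 31 (mod 33), not 9.

[⇐] This fails: take t = 30. Then 30² = 900 ≡ 9 (mod 33), yet 30 ≡ 8 (mod 11), not 3.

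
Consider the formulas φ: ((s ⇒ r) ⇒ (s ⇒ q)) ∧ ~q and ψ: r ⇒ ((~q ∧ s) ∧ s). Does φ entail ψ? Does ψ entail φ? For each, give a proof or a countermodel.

(⇒) This fails. Under q = F, s = F, r = T, the left side is true but the right side is false.

(⇐) This fails. Under q = T, s = F, r = F, the left side is false but the right side is true.

Neither direction holds.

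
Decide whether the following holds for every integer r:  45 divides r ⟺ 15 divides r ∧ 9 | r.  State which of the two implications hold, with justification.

(⟸) Suppose 15 ∣ r and 9 ∣ r. Any common multiple of 15 and 9 is a multiple of their lcm; here lcm(15, 9) = 15·9/gcd(15, 9) = 135/3 = 45, so 45 ∣ r.

(⟹) If 45 ∣ r, write r = 45q. Since 45 = 3·15, r = 15·(3q), so 15 ∣ r; and since 45 = 5·9, r = 9·(5q), so 9 ∣ r.

Both directions hold.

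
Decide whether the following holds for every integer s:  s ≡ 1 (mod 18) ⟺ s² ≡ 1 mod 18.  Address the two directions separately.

(⇒) holds; (⇐) fails.

(⇒) Suppose s ≡ 1 (mod 18). Write s = 18j + 1. Then (18j + 1)² = 324j² + 36j + 1 = 18(18j² + 2j) + 1, so s² ≡ 1 (mod 18).

(⇐) This fails: take s = 17. Then 17² = 289 ≡ 1 (mod 18), yet 17 ≡ 17 (mod 18), not 1.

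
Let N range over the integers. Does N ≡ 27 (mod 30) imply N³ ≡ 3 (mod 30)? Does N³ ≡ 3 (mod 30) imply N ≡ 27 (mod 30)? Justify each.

(⟸) Suppose N³ ≡ 3 (mod 30). The only residue r in {0, …, 29} with r³ ≡ 3 (mod 30) is r = 27, so N ≡ 27 (mod 30).

(⟹) Suppose N ≡ 27 (mod 30). Write N = 30j + 27. Then (30j + 27)³ = 27000j³ + 72900j² + 65610j + 19683 = 30(900j³ + 2430j² + 2187j + 656) + 3, so N³ ≡ 3 (mod 30).

Equivalent; both directions hold.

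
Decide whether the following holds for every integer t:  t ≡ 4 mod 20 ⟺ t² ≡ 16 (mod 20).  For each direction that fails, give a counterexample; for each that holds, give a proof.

Only the forward implication holds.

(⟹) Suppose t ≡ 4 mod 20. Write t = 20j + 4. Then (20j + 4)² = 400j² + 160j + 16 = 20(20j² + 8j) + 16, so t² ≡ 16 (mod 20).

(⟸) This fails: take t = 6. Then 6² = 36 ≡ 16 (mod 20), yet 6 ≡ 6 (mod 20), not 4.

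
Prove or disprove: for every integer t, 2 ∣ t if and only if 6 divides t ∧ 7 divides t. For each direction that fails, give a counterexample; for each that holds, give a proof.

Only the converse holds.

Converse. Suppose 6 ∣ t and 7 ∣ t. Any common multiple of 6 and 7 is a multiple of their lcm; here gcd(6, 7) = 1, so lcm(6, 7) = 6·7 = 42, so 42 ∣ t. Since 2 ∣ 42, it follows that 2 ∣ t.

Forward direction. This fails: take t = 2. Certainly 2 ∣ 2, but 6 ∤ 2.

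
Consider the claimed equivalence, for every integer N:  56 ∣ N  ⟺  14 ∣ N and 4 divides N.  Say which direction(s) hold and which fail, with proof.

(⇒) If 56 ∣ N, write N = 56q. Since 56 = 4·14, N = 14·(4q), so 14 ∣ N; and since 56 = 14·4, N = 4·(14q), so 4 ∣ N.

(⇐) This fails: take N = 28. Both 14 ∣ 28 and 4 ∣ 28, yet 28 is not a multiple of 56 (since 28 = 0·56 + 28), so 56 ∤ 28.

Only the forward implication holds.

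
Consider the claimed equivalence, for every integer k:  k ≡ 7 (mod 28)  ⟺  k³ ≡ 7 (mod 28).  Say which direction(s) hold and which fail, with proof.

The biconditional holds.

Forward direction. Suppose k ≡ 7 (mod 28). Write k = 28j + 7. Then (28j + 7)³ = 21952j³ + 16464j² + 4116j + 343 = 28(784j³ + 588j² + 147j + 12) + 7, so k³ ≡ 7 (mod 28).

Converse. Suppose k³ ≡ 7 (mod 28). The only residue r in {0, …, 27} with r³ ≡ 7 (mod 28) is r = 7, so k ≡ 7 (mod 28).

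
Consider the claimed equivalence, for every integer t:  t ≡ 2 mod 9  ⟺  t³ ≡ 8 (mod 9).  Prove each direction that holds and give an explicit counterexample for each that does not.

Not equivalent: only (⇒) holds.

(⇒) Suppose t ≡ 2 mod 9. Write t = 9j + 2. Then (9j + 2)³ = 729j³ + 486j² + 108j + 8 = 9(81j³ + 54j² + 12j) + 8, so t³ ≡ 8 (mod 9).

(⇐) This fails: take t = 5. Then 5³ = 125 ≡ 8 (mod 9), yet 5 ≡ 5 (mod 9), not 2.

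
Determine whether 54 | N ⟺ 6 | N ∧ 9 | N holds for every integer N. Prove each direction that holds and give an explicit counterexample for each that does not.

Not equivalent: only (⇒) holds.

(⇒) If 54 ∣ N, write N = 54q. Since 54 = 9·6, N = 6·(9q), so 6 ∣ N; and since 54 = 6·9, N = 9·(6q), so 9 ∣ N.

(⇐) This fails: take N = 18. Both 6 ∣ 18 and 9 ∣ 18, yet 18 is not a multiple of 54 (since 18 = 0·54 + 18), so 54 ∤ 18.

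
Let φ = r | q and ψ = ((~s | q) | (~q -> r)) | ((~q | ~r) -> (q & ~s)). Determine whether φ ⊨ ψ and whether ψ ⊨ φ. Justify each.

[⇒] Assume the antecedent. If q is true, the consequent reduces to true regardless of the other variables. If q is false, the antecedent forces (s = F, q = F, r = T) or (s = T, q = F, r = T), and the consequent holds there. Either way the consequent holds.

[⇐] This fails. Under s = F, q = F, r = F, the left side is false but the right side is true.

(⇒) holds; (⇐) fails.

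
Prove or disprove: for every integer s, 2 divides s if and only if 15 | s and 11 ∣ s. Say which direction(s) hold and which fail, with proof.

Neither implication holds.

(⟹) This fails: take s = 2. Certainly 2 ∣ 2, but 15 ∤ 2.

(⟸) This fails: take s = 165. Both 15 ∣ 165 and 11 ∣ 165, yet 165 is not a multiple of 2 (since 165 = 82·2 + 1), so 2 ∤ 165.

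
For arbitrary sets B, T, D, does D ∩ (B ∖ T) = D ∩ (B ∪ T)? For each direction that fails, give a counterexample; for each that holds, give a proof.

The sets are not equal: only the forward inclusion holds.

Forward inclusion. Let x ∈ D ∩ (B ∖ T). Then x ∈ B ∩ D and x ∉ T, from which x ∈ D ∩ (B ∪ T).

Reverse inclusion. This inclusion fails. Take B = ∅, T = {1}, D = {1}; then 1 ∈ D ∩ (B ∪ T) but 1 ∉ D ∩ (B ∖ T).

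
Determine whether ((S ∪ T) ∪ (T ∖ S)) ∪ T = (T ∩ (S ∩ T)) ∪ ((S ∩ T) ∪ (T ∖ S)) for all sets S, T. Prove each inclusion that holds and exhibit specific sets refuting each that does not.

Forward inclusion. This inclusion fails. Take S = {1}, T = ∅; then 1 ∈ ((S ∪ T) ∪ (T ∖ S)) ∪ T but 1 ∉ (T ∩ (S ∩ T)) ∪ ((S ∩ T) ∪ (T ∖ S)).

Reverse inclusion. Let x ∈ (T ∩ (S ∩ T)) ∪ ((S ∩ T) ∪ (T ∖ S)). Then either x ∈ T and x ∉ S; or x ∈ S ∩ T. In each case x ∈ ((S ∪ T) ∪ (T ∖ S)) ∪ T, so (T ∩ (S ∩ T)) ∪ ((S ∩ T) ∪ (T ∖ S)) ⊆ ((S ∪ T) ∪ (T ∖ S)) ∪ T.

The sets are not equal: only the reverse inclusion holds.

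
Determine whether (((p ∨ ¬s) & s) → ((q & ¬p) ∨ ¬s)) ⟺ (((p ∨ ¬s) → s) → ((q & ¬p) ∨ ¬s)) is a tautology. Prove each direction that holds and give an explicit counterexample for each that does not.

Not equivalent: only (⇐) holds.

[⇒] This fails. Under s = T, q = F, p = F, the left side is true but the right side is false.

[⇐] Assume the antecedent. If s is true, the antecedent forces (s = T, q = T, p = F), and the consequent holds there. If s is false, the consequent reduces to true regardless of the other variables. Either way the consequent holds.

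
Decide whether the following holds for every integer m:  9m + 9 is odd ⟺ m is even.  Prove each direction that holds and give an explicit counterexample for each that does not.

Both directions hold; the statement is true.

Forward direction. Suppose 9m + 9 is odd. Since 9 is odd, 9m and m have the same parity, so 9m + 9 ≡ m + 9 (mod 2). As 9 is odd, 9m + 9 is odd exactly when m is even. Thus m is even.

Converse. Suppose m is even; write m = 2j. Then 9m + 9 = 9·(2j) + 9 = 2·9j + 9, which is odd.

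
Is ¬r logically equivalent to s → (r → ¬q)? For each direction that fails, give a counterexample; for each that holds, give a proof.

The forward direction holds; the converse fails.

Forward direction. Assume the antecedent. If s is true, the antecedent forces (s = T, r = F, q = F) or (s = T, r = F, q = T), and s → (r → ¬q) holds there. If s is false, s → (r → ¬q) reduces to true regardless of the other variables. Either way s → (r → ¬q) holds.

Converse. This fails. Under s = F, r = T, q = F, the left side is false but the right side is true.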